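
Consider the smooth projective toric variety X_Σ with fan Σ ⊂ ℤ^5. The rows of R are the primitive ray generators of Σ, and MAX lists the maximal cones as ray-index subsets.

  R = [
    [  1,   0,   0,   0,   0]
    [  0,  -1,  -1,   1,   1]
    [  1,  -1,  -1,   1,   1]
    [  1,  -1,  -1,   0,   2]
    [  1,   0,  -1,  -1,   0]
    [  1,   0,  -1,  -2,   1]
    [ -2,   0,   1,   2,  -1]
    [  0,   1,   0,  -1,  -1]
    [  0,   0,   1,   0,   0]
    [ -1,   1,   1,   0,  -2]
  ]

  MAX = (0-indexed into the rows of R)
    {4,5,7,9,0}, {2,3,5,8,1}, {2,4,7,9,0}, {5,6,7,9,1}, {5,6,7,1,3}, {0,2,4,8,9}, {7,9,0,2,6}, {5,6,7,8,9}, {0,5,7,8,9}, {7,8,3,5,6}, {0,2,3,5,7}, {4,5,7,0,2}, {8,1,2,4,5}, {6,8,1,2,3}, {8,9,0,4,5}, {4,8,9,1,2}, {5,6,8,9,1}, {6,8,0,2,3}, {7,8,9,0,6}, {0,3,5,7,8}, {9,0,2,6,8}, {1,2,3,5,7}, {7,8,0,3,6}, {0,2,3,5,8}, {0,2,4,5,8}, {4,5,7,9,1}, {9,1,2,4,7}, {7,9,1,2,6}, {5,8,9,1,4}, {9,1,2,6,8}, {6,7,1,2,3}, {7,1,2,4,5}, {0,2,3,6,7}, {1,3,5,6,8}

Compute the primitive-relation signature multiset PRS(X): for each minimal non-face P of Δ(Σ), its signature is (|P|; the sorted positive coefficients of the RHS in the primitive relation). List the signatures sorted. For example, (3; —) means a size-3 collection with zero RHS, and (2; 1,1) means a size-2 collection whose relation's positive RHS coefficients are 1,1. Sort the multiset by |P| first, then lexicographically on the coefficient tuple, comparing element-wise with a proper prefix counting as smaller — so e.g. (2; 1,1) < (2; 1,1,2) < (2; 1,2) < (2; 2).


10 minimal non-faces of Δ(Σ) (on 10 rays):

  {3,9}:  v_{3} + v_{9} = 0  ⟹  sig = (2; —)
  {0,1}:  v_{0} + v_{1} = v_{2}  ⟹  sig = (2; 1)
  {3,4}:  v_{3} + v_{4} = v_{2} + v_{5}  ⟹  sig = (2; 1,1)
  {4,6}:  v_{4} + v_{6} = v_{1} + v_{9}  ⟹  sig = (2; 1,1)
  {0,5,6}:  v_{0} + v_{5} + v_{6} = 0  ⟹  sig = (3; —)
  {1,7,8}:  v_{1} + v_{7} + v_{8} = 0  ⟹  sig = (3; —)
  {2,5,6}:  v_{2} + v_{5} + v_{6} = v_{1}  ⟹  sig = (3; 1)
  {2,5,9}:  v_{2} + v_{5} + v_{9} = v_{4}  ⟹  sig = (3; 1)
  {2,7,8}:  v_{2} + v_{7} + v_{8} = v_{0}  ⟹  sig = (3; 1)
  {4,7,8}:  v_{4} + v_{7} + v_{8} = v_{0} + v_{5} + v_{9}  ⟹  sig = (3; 1,1,1)

Sorted signature multiset PRS(X):
[(2; —), (2; 1), (2; 1,1), (2; 1,1), (3; —), (3; —), (3; 1), (3; 1), (3; 1), (3; 1,1,1)]


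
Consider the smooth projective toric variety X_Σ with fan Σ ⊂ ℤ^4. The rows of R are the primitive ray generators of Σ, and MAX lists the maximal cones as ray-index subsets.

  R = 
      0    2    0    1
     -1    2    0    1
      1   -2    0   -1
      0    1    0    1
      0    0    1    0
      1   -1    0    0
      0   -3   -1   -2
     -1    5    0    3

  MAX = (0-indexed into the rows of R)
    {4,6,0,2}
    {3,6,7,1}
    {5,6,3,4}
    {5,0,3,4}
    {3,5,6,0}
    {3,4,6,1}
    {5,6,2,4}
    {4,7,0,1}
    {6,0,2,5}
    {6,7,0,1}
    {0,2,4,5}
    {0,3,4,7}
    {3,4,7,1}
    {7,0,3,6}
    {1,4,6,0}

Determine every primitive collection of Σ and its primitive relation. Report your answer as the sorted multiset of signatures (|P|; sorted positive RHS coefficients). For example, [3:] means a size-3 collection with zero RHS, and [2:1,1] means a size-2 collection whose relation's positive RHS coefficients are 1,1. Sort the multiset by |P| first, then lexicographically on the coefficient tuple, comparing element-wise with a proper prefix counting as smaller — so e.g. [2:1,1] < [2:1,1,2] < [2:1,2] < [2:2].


The 9 primitive collections of Σ (r=8, n=4):

  • {1,2}:  v_{1} + v_{2} = 0  ⟹  sig = [2:]
  • {1,5}:  v_{1} + v_{5} = v_{3}  ⟹  sig = [2:1]
  • {2,3}:  v_{2} + v_{3} = v_{5}  ⟹  sig = [2:1]
  • {2,7}:  v_{2} + v_{7} = v_{0} + v_{3}  ⟹  sig = [2:1,1]
  • {5,7}:  v_{5} + v_{7} = v_{0} + 2·v_{3}  ⟹  sig = [2:1,2]
  • {0,1,3}:  v_{0} + v_{1} + v_{3} = v_{7}  ⟹  sig = [3:1]
  • {4,6,7}:  v_{4} + v_{6} + v_{7} = v_{1}  ⟹  sig = [3:1]
  • {0,3,4,6}:  v_{0} + v_{3} + v_{4} + v_{6} = 0  ⟹  sig = [4:]
  • {0,4,5,6}:  v_{0} + v_{4} + v_{5} + v_{6} = v_{2}  ⟹  sig = [4:1]

Sorted signature multiset PRS(X):
    [2:]
    [2:1]
    [2:1]
    [2:1,1]
    [2:1,2]
    [3:1]
    [3:1]
    [4:]
    [4:1]


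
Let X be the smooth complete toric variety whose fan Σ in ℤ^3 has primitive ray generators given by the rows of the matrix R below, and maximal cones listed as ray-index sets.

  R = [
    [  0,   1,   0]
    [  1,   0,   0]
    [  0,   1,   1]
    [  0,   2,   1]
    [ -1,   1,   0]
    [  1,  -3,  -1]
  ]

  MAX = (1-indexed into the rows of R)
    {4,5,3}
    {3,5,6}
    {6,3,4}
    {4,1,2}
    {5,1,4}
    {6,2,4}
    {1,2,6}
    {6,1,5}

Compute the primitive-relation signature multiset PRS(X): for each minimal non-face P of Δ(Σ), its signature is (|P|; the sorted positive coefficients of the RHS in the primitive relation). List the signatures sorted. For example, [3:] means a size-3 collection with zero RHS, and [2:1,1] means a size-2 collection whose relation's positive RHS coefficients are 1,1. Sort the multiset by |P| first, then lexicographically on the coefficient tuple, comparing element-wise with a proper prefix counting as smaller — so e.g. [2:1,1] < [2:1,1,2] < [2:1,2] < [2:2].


The 5 primitive collections of Σ (r=6, n=3):

  P = {1,3}:  v_{1} + v_{3} = v_{4}  ⇒ sig = [2:1]
  P = {2,5}:  v_{2} + v_{5} = v_{1}  ⇒ sig = [2:1]
  P = {2,3}:  v_{2} + v_{3} = 2·v_{4} + v_{6}  ⇒ sig = [2:1,2]
  P = {4,5,6}:  v_{4} + v_{5} + v_{6} = 0  ⇒ sig = [3:]
  P = {1,4,6}:  v_{1} + v_{4} + v_{6} = v_{2}  ⇒ sig = [3:1]

so the primitive-relation signature multiset is
    [2:1]
    [2:1]
    [2:1,2]
    [3:]
    [3:1]


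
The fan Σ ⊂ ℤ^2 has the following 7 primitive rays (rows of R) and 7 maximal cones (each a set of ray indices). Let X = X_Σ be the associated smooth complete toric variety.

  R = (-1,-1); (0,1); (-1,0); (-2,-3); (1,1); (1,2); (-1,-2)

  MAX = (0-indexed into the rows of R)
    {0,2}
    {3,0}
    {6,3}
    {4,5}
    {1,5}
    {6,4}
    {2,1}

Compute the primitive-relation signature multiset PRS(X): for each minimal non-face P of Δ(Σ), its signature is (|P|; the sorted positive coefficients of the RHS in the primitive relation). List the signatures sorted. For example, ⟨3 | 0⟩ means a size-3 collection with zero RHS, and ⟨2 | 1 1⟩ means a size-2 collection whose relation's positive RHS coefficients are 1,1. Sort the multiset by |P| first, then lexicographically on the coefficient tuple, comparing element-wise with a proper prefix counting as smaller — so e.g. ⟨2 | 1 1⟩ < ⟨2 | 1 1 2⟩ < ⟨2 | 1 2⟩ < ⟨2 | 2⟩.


14 collections generate NE(X_Σ); each relation:

  • {0,4}:  v_{0} + v_{4} = 0  ⟹  sig = ⟨2 | 0⟩
  • {5,6}:  v_{5} + v_{6} = 0  ⟹  sig = ⟨2 | 0⟩
  • {0,1}:  v_{0} + v_{1} = v_{2}  ⟹  sig = ⟨2 | 1⟩
  • {0,5}:  v_{0} + v_{5} = v_{1}  ⟹  sig = ⟨2 | 1⟩
  • {0,6}:  v_{0} + v_{6} = v_{3}  ⟹  sig = ⟨2 | 1⟩
  • {1,4}:  v_{1} + v_{4} = v_{5}  ⟹  sig = ⟨2 | 1⟩
  • {1,6}:  v_{1} + v_{6} = v_{0}  ⟹  sig = ⟨2 | 1⟩
  • {2,4}:  v_{2} + v_{4} = v_{1}  ⟹  sig = ⟨2 | 1⟩
  • {3,4}:  v_{3} + v_{4} = v_{6}  ⟹  sig = ⟨2 | 1⟩
  • {3,5}:  v_{3} + v_{5} = v_{0}  ⟹  sig = ⟨2 | 1⟩
  • {1,3}:  v_{1} + v_{3} = 2·v_{0}  ⟹  sig = ⟨2 | 2⟩
  • {2,5}:  v_{2} + v_{5} = 2·v_{1}  ⟹  sig = ⟨2 | 2⟩
  • {2,6}:  v_{2} + v_{6} = 2·v_{0}  ⟹  sig = ⟨2 | 2⟩
  • {2,3}:  v_{2} + v_{3} = 3·v_{0}  ⟹  sig = ⟨2 | 3⟩

Signatures (|P|; sorted positive RHS coefficients), sorted:
    ⟨2 | 0⟩
    ⟨2 | 0⟩
    ⟨2 | 1⟩
    ⟨2 | 1⟩
    ⟨2 | 1⟩
    ⟨2 | 1⟩
    ⟨2 | 1⟩
    ⟨2 | 1⟩
    ⟨2 | 1⟩
    ⟨2 | 1⟩
    ⟨2 | 2⟩
    ⟨2 | 2⟩
    ⟨2 | 2⟩
    ⟨2 | 3⟩


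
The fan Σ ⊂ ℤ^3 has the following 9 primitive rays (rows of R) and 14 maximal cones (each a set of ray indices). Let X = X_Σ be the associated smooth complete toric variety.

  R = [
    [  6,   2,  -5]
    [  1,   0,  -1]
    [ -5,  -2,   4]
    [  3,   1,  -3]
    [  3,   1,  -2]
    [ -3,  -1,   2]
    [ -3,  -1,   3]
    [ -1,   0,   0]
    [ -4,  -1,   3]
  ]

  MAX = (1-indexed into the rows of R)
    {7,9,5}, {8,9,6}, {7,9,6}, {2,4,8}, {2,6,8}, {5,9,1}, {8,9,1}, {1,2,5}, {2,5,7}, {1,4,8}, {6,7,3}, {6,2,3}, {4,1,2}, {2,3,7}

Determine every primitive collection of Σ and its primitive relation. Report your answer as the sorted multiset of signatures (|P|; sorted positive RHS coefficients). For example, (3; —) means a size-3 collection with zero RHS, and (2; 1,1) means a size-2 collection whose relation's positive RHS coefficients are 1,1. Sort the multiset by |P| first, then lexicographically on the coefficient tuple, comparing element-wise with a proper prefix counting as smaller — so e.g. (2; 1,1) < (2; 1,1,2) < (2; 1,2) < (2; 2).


Primitive collections (17):

  • {4,7}:  v_{4} + v_{7} = 0  ⟹  sig = (2; —)
  • {5,6}:  v_{5} + v_{6} = 0  ⟹  sig = (2; —)
  • {1,3}:  v_{1} + v_{3} = v_{2}  ⟹  sig = (2; 1)
  • {1,6}:  v_{1} + v_{6} = v_{4}  ⟹  sig = (2; 1)
  • {1,7}:  v_{1} + v_{7} = v_{5}  ⟹  sig = (2; 1)
  • {2,9}:  v_{2} + v_{9} = v_{6}  ⟹  sig = (2; 1)
  • {4,5}:  v_{4} + v_{5} = v_{1}  ⟹  sig = (2; 1)
  • {4,9}:  v_{4} + v_{9} = v_{8}  ⟹  sig = (2; 1)
  • {7,8}:  v_{7} + v_{8} = v_{9}  ⟹  sig = (2; 1)
  • {3,4}:  v_{3} + v_{4} = v_{2} + v_{6}  ⟹  sig = (2; 1,1)
  • {3,5}:  v_{3} + v_{5} = v_{2} + v_{7}  ⟹  sig = (2; 1,1)
  • {4,6}:  v_{4} + v_{6} = v_{2} + v_{8}  ⟹  sig = (2; 1,1)
  • {5,8}:  v_{5} + v_{8} = v_{1} + v_{9}  ⟹  sig = (2; 1,1)
  • {3,9}:  v_{3} + v_{9} = 2·v_{6} + v_{7}  ⟹  sig = (2; 1,2)
  • {3,8}:  v_{3} + v_{8} = 2·v_{6}  ⟹  sig = (2; 2)
  • {2,6,7}:  v_{2} + v_{6} + v_{7} = v_{3}  ⟹  sig = (3; 1)
  • {1,2,8}:  v_{1} + v_{2} + v_{8} = 2·v_{4}  ⟹  sig = (3; 2)

Signatures (|P|; sorted positive RHS coefficients), sorted:
[(2; —), (2; —), (2; 1), (2; 1), (2; 1), (2; 1), (2; 1), (2; 1), (2; 1), (2; 1,1), (2; 1,1), (2; 1,1), (2; 1,1), (2; 1,2), (2; 2), (3; 1), (3; 2)]


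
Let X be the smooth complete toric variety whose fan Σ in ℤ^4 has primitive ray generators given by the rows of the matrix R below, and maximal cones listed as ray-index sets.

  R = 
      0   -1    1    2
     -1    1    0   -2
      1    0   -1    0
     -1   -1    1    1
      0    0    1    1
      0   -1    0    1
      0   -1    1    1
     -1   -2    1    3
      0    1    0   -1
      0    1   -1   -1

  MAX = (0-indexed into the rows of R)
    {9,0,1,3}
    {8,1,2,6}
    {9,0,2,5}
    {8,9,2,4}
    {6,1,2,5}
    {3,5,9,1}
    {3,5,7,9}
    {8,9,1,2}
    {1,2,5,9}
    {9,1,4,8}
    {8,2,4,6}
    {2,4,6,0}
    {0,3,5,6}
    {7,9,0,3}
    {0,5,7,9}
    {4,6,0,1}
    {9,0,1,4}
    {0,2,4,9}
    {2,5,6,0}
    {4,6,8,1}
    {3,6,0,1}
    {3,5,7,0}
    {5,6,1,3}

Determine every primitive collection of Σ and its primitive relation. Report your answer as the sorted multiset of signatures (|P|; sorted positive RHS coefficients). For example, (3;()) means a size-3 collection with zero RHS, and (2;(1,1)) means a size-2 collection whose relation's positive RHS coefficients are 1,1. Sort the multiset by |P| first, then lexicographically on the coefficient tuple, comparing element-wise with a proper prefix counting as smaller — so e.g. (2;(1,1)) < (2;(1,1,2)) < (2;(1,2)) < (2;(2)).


Primitive collections (16):

  P={5,8}:  v_{5} + v_{8} = 0  so sig = (2;())
  P={6,9}:  v_{6} + v_{9} = 0  so sig = (2;())
  P={0,8}:  v_{0} + v_{8} = v_{4}  so sig = (2;(1))
  P={2,3}:  v_{2} + v_{3} = v_{5}  so sig = (2;(1))
  P={4,5}:  v_{4} + v_{5} = v_{0}  so sig = (2;(1))
  P={3,8}:  v_{3} + v_{8} = v_{0} + v_{1}  so sig = (2;(1,1))
  P={6,7}:  v_{6} + v_{7} = v_{0} + v_{3} + v_{5}  so sig = (2;(1,1,1))
  P={7,8}:  v_{7} + v_{8} = v_{0} + v_{3} + v_{9}  so sig = (2;(1,1,1))
  P={2,7}:  v_{2} + v_{7} = v_{0} + 2·v_{5} + v_{9}  so sig = (2;(1,1,2))
  P={4,7}:  v_{4} + v_{7} = 2·v_{0} + v_{3} + v_{9}  so sig = (2;(1,1,2))
  P={1,7}:  v_{1} + v_{7} = 2·v_{3} + v_{9}  so sig = (2;(1,2))
  P={3,4}:  v_{3} + v_{4} = 2·v_{0} + v_{1}  so sig = (2;(1,2))
  P={0,1,2}:  v_{0} + v_{1} + v_{2} = 0  so sig = (3;())
  P={0,1,5}:  v_{0} + v_{1} + v_{5} = v_{3}  so sig = (3;(1))
  P={1,2,4}:  v_{1} + v_{2} + v_{4} = v_{8}  so sig = (3;(1))
  P={0,3,5,9}:  v_{0} + v_{3} + v_{5} + v_{9} = v_{7}  so sig = (4;(1))

Signatures (|P|; sorted positive RHS coefficients), sorted:
{ (2;()) ×2,  (2;(1)) ×3,  (2;(1,1)),  (2;(1,1,1)) ×2,  (2;(1,1,2)) ×2,  (2;(1,2)) ×2,  (3;()),  (3;(1)) ×2,  (4;(1)) }


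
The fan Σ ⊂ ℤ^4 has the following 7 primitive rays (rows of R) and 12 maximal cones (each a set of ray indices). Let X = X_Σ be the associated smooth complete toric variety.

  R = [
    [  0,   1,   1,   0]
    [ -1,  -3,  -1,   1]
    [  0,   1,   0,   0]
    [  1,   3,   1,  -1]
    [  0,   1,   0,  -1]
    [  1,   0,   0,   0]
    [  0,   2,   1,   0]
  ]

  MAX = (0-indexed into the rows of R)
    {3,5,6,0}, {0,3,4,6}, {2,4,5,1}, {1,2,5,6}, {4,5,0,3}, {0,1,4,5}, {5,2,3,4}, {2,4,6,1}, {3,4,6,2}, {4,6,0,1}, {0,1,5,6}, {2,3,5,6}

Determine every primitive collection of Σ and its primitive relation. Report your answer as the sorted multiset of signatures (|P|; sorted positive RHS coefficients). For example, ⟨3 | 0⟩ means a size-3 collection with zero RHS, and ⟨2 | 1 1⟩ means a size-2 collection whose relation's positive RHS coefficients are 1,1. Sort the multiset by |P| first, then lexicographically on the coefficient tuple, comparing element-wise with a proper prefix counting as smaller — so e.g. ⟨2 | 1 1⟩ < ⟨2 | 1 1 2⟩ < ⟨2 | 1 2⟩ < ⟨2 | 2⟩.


Primitive collections (3):

  {1,3}:  v_{1} + v_{3} = 0  ⇒ sig = ⟨2 | 0⟩
  {0,2}:  v_{0} + v_{2} = v_{6}  ⇒ sig = ⟨2 | 1⟩
  {4,5,6}:  v_{4} + v_{5} + v_{6} = v_{3}  ⇒ sig = ⟨3 | 1⟩

Signatures (|P|; sorted positive RHS coefficients), sorted:
[⟨2 | 0⟩, ⟨2 | 1⟩, ⟨3 | 1⟩]


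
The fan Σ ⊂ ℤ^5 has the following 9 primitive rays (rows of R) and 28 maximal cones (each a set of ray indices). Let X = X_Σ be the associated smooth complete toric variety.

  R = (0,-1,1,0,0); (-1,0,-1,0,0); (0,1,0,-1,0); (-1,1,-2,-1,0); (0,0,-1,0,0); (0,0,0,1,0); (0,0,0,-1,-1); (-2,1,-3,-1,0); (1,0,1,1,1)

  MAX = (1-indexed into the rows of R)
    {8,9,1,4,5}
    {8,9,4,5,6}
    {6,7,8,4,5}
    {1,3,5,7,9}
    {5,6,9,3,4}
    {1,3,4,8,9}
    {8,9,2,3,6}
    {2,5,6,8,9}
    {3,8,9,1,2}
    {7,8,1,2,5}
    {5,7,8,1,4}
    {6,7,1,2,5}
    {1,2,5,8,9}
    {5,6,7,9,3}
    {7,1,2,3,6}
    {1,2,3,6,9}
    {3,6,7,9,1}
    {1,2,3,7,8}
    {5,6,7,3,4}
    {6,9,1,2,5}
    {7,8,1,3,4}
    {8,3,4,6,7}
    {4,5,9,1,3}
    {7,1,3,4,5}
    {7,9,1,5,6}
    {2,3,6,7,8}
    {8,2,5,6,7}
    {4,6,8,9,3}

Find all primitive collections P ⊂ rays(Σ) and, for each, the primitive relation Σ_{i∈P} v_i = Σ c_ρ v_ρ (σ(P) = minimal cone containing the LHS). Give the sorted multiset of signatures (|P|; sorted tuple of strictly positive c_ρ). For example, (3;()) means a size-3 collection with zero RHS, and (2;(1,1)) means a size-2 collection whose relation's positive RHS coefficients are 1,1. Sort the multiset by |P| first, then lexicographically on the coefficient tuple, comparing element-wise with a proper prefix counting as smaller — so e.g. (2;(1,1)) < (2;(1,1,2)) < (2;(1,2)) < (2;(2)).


Primitive collections (9):

  • {2,4}:  v_{2} + v_{4} = v_{8} — sig = (2;(1))
  • {2,7,9}:  v_{2} + v_{7} + v_{9} = 0 — sig = (3;())
  • {1,4,6}:  v_{1} + v_{4} + v_{6} = v_{2} — sig = (3;(1))
  • {2,3,5}:  v_{2} + v_{3} + v_{5} = v_{4} — sig = (3;(1))
  • {7,8,9}:  v_{7} + v_{8} + v_{9} = v_{4} — sig = (3;(1))
  • {4,7,9}:  v_{4} + v_{7} + v_{9} = v_{3} + v_{5} — sig = (3;(1,1))
  • {1,6,8}:  v_{1} + v_{6} + v_{8} = 2·v_{2} — sig = (3;(2))
  • {3,5,8}:  v_{3} + v_{5} + v_{8} = 2·v_{4} — sig = (3;(2))
  • {1,3,5,6}:  v_{1} + v_{3} + v_{5} + v_{6} = 0 — sig = (4;())

Hence PRS(X_Σ) =
    |P|=2: 1 collection, coeffs (1)
    |P|=3: 7 collections, coeffs (), (1), (1), (1), (1,1), (2), (2)
    |P|=4: 1 collection, coeffs ()


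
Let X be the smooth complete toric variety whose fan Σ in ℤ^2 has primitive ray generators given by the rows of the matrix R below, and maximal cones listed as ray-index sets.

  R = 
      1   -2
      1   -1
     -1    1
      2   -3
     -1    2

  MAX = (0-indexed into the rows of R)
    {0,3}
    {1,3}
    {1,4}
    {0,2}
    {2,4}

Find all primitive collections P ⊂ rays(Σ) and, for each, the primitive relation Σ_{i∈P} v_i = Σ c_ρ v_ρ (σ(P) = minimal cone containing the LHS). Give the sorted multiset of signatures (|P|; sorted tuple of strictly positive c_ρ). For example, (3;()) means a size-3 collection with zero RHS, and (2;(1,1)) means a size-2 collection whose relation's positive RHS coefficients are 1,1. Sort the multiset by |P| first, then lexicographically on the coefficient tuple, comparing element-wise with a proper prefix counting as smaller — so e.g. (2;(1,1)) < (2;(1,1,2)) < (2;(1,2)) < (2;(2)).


5 collections generate NE(X_Σ); each relation:

  P={0,4}:  v_{0} + v_{4} = 0 ; sig = (2;())
  P={1,2}:  v_{1} + v_{2} = 0 ; sig = (2;())
  P={0,1}:  v_{0} + v_{1} = v_{3} ; sig = (2;(1))
  P={2,3}:  v_{2} + v_{3} = v_{0} ; sig = (2;(1))
  P={3,4}:  v_{3} + v_{4} = v_{1} ; sig = (2;(1))

Sorted signature multiset PRS(X):
    |P|=2: 5 collections, coeffs (), (), (1), (1), (1)


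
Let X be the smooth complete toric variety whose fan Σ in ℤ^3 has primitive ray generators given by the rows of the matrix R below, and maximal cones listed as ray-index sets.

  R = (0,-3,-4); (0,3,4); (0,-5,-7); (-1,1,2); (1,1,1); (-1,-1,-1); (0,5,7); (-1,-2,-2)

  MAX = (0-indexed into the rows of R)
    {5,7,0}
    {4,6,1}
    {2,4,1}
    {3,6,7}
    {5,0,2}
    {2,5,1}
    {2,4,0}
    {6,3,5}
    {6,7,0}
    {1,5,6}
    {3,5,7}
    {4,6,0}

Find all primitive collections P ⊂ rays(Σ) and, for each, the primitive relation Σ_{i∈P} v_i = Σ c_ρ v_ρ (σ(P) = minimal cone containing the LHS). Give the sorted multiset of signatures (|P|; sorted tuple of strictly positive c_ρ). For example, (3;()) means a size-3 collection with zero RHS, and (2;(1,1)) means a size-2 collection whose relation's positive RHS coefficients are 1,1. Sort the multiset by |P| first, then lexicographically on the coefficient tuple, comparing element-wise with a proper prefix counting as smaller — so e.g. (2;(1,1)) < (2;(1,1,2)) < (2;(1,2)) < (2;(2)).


Δ(Σ) — 8 vertices, 12 min non-faces:

  P={0,1}:  v_{0} + v_{1} = 0  so sig = (2;())
  P={2,6}:  v_{2} + v_{6} = 0  so sig = (2;())
  P={4,5}:  v_{4} + v_{5} = 0  so sig = (2;())
  P={0,3}:  v_{0} + v_{3} = v_{7}  so sig = (2;(1))
  P={1,7}:  v_{1} + v_{7} = v_{3}  so sig = (2;(1))
  P={1,3}:  v_{1} + v_{3} = v_{5} + v_{6}  so sig = (2;(1,1))
  P={2,3}:  v_{2} + v_{3} = v_{0} + v_{5}  so sig = (2;(1,1))
  P={3,4}:  v_{3} + v_{4} = v_{0} + v_{6}  so sig = (2;(1,1))
  P={2,7}:  v_{2} + v_{7} = 2·v_{0} + v_{5}  so sig = (2;(1,2))
  P={4,7}:  v_{4} + v_{7} = 2·v_{0} + v_{6}  so sig = (2;(1,2))
  P={0,5,6}:  v_{0} + v_{5} + v_{6} = v_{3}  so sig = (3;(1))
  P={5,6,7}:  v_{5} + v_{6} + v_{7} = 2·v_{3}  so sig = (3;(2))

Hence PRS(X_Σ) =
[(2;()), (2;()), (2;()), (2;(1)), (2;(1)), (2;(1,1)), (2;(1,1)), (2;(1,1)), (2;(1,2)), (2;(1,2)), (3;(1)), (3;(2))]


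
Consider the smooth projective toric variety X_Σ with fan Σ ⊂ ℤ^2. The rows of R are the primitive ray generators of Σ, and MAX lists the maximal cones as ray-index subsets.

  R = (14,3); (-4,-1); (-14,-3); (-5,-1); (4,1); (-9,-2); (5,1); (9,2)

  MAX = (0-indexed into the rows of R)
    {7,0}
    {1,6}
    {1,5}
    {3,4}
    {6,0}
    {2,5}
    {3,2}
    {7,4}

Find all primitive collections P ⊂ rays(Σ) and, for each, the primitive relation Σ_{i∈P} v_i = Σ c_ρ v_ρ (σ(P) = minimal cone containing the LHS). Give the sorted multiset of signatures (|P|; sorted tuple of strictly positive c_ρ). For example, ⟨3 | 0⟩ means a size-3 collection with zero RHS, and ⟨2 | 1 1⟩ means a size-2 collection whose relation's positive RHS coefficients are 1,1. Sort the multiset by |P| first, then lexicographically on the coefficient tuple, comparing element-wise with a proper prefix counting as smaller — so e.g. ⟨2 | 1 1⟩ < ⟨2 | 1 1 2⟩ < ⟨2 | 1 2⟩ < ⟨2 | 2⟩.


Δ(Σ) — 8 vertices, 20 min non-faces:

  P={0,2}:  v_{0} + v_{2} = 0  so sig = ⟨2 | 0⟩
  P={1,4}:  v_{1} + v_{4} = 0  so sig = ⟨2 | 0⟩
  P={3,6}:  v_{3} + v_{6} = 0  so sig = ⟨2 | 0⟩
  P={5,7}:  v_{5} + v_{7} = 0  so sig = ⟨2 | 0⟩
  P={0,3}:  v_{0} + v_{3} = v_{7}  so sig = ⟨2 | 1⟩
  P={0,5}:  v_{0} + v_{5} = v_{6}  so sig = ⟨2 | 1⟩
  P={1,3}:  v_{1} + v_{3} = v_{5}  so sig = ⟨2 | 1⟩
  P={1,7}:  v_{1} + v_{7} = v_{6}  so sig = ⟨2 | 1⟩
  P={2,6}:  v_{2} + v_{6} = v_{5}  so sig = ⟨2 | 1⟩
  P={2,7}:  v_{2} + v_{7} = v_{3}  so sig = ⟨2 | 1⟩
  P={3,5}:  v_{3} + v_{5} = v_{2}  so sig = ⟨2 | 1⟩
  P={3,7}:  v_{3} + v_{7} = v_{4}  so sig = ⟨2 | 1⟩
  P={4,5}:  v_{4} + v_{5} = v_{3}  so sig = ⟨2 | 1⟩
  P={4,6}:  v_{4} + v_{6} = v_{7}  so sig = ⟨2 | 1⟩
  P={5,6}:  v_{5} + v_{6} = v_{1}  so sig = ⟨2 | 1⟩
  P={6,7}:  v_{6} + v_{7} = v_{0}  so sig = ⟨2 | 1⟩
  P={0,1}:  v_{0} + v_{1} = 2·v_{6}  so sig = ⟨2 | 2⟩
  P={0,4}:  v_{0} + v_{4} = 2·v_{7}  so sig = ⟨2 | 2⟩
  P={1,2}:  v_{1} + v_{2} = 2·v_{5}  so sig = ⟨2 | 2⟩
  P={2,4}:  v_{2} + v_{4} = 2·v_{3}  so sig = ⟨2 | 2⟩

Hence PRS(X_Σ) =
[⟨2 | 0⟩, ⟨2 | 0⟩, ⟨2 | 0⟩, ⟨2 | 0⟩, ⟨2 | 1⟩, ⟨2 | 1⟩, ⟨2 | 1⟩, ⟨2 | 1⟩, ⟨2 | 1⟩, ⟨2 | 1⟩, ⟨2 | 1⟩, ⟨2 | 1⟩, ⟨2 | 1⟩, ⟨2 | 1⟩, ⟨2 | 1⟩, ⟨2 | 1⟩, ⟨2 | 2⟩, ⟨2 | 2⟩, ⟨2 | 2⟩, ⟨2 | 2⟩]


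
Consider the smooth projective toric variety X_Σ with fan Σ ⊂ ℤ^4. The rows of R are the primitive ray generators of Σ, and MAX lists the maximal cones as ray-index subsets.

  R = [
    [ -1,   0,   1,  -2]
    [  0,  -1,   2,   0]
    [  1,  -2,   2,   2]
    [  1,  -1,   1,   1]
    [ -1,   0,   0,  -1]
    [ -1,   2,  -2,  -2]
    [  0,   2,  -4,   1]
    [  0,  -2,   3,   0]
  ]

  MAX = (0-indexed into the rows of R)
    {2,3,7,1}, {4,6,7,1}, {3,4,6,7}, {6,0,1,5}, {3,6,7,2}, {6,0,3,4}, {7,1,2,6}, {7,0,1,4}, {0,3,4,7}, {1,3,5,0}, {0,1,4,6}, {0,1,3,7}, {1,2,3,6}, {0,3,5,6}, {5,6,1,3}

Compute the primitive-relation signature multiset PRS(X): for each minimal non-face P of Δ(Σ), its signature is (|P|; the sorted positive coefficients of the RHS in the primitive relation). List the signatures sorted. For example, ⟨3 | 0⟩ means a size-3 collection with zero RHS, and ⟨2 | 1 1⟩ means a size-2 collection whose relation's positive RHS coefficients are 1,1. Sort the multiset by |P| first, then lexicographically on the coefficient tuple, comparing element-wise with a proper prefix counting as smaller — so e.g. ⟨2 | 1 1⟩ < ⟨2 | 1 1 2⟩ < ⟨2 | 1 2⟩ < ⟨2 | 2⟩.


Δ(Σ) — 8 vertices, 9 min non-faces:

  • {2,5}:  v_{2} + v_{5} = 0  ⇒ sig = ⟨2 | 0⟩
  • {0,2}:  v_{0} + v_{2} = v_{7}  ⇒ sig = ⟨2 | 1⟩
  • {5,7}:  v_{5} + v_{7} = v_{0}  ⇒ sig = ⟨2 | 1⟩
  • {2,4}:  v_{2} + v_{4} = v_{6} + 2·v_{7}  ⇒ sig = ⟨2 | 1 2⟩
  • {4,5}:  v_{4} + v_{5} = 2·v_{0} + v_{6}  ⇒ sig = ⟨2 | 1 2⟩
  • {0,6,7}:  v_{0} + v_{6} + v_{7} = v_{4}  ⇒ sig = ⟨3 | 1⟩
  • {1,3,4}:  v_{1} + v_{3} + v_{4} = v_{7}  ⇒ sig = ⟨3 | 1⟩
  • {0,1,3,6}:  v_{0} + v_{1} + v_{3} + v_{6} = 0  ⇒ sig = ⟨4 | 0⟩
  • {1,3,6,7}:  v_{1} + v_{3} + v_{6} + v_{7} = v_{2}  ⇒ sig = ⟨4 | 1⟩

Hence PRS(X_Σ) =
[⟨2 | 0⟩, ⟨2 | 1⟩, ⟨2 | 1⟩, ⟨2 | 1 2⟩, ⟨2 | 1 2⟩, ⟨3 | 1⟩, ⟨3 | 1⟩, ⟨4 | 0⟩, ⟨4 | 1⟩]


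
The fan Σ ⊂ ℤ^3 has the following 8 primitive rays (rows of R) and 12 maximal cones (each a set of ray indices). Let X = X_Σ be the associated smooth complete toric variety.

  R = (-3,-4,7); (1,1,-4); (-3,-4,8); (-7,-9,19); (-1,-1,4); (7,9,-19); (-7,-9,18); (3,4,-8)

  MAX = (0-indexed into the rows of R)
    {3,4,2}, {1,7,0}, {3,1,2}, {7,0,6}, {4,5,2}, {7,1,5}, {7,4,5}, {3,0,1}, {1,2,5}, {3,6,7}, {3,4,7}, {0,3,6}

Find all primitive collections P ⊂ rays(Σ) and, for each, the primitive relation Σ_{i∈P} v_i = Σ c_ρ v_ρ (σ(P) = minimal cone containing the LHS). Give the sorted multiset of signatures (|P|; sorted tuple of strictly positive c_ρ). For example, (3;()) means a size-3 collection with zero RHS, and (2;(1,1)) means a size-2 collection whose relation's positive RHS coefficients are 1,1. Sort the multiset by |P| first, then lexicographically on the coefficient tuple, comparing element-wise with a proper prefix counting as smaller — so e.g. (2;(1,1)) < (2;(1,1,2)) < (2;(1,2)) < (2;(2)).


The 12 primitive collections of Σ (r=8, n=3):

  • {1,4}:  v_{1} + v_{4} = 0  so sig = (2;())
  • {2,7}:  v_{2} + v_{7} = 0  so sig = (2;())
  • {3,5}:  v_{3} + v_{5} = 0  so sig = (2;())
  • {0,2}:  v_{0} + v_{2} = v_{1} + v_{3}  so sig = (2;(1,1))
  • {0,4}:  v_{0} + v_{4} = v_{3} + v_{7}  so sig = (2;(1,1))
  • {0,5}:  v_{0} + v_{5} = v_{1} + v_{7}  so sig = (2;(1,1))
  • {2,6}:  v_{2} + v_{6} = v_{0} + v_{3}  so sig = (2;(1,1))
  • {5,6}:  v_{5} + v_{6} = v_{0} + v_{7}  so sig = (2;(1,1))
  • {1,6}:  v_{1} + v_{6} = 2·v_{0}  so sig = (2;(2))
  • {4,6}:  v_{4} + v_{6} = 2·v_{3} + 2·v_{7}  so sig = (2;(2,2))
  • {0,3,7}:  v_{0} + v_{3} + v_{7} = v_{6}  so sig = (3;(1))
  • {1,3,7}:  v_{1} + v_{3} + v_{7} = v_{0}  so sig = (3;(1))

Signatures (|P|; sorted positive RHS coefficients), sorted:
{ (2;()) ×3,  (2;(1,1)) ×5,  (2;(2)),  (2;(2,2)),  (3;(1)) ×2 }


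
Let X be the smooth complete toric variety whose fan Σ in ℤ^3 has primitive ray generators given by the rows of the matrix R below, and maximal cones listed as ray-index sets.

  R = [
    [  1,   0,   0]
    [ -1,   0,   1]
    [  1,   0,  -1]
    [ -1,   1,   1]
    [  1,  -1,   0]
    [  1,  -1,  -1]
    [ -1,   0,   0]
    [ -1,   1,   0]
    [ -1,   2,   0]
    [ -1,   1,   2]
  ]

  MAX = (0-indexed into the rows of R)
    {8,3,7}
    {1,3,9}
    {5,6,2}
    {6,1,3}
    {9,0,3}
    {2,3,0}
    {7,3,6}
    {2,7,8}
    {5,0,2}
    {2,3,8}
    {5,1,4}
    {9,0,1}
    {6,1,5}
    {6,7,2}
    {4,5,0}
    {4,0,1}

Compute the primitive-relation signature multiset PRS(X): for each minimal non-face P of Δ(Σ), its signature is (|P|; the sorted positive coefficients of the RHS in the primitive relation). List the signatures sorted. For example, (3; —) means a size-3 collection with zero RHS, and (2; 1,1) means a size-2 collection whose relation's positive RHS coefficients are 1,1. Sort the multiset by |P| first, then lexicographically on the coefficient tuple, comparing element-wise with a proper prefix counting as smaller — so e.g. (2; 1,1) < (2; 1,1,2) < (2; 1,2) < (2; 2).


|primitive collections| = 25. Relations:

  P = {0,6}:  v_{0} + v_{6} = 0  →  sig = (2; —)
  P = {1,2}:  v_{1} + v_{2} = 0  →  sig = (2; —)
  P = {3,5}:  v_{3} + v_{5} = 0  →  sig = (2; —)
  P = {4,7}:  v_{4} + v_{7} = 0  →  sig = (2; —)
  P = {0,7}:  v_{0} + v_{7} = v_{2} + v_{3}  →  sig = (2; 1,1)
  P = {1,7}:  v_{1} + v_{7} = v_{3} + v_{6}  →  sig = (2; 1,1)
  P = {1,8}:  v_{1} + v_{8} = v_{3} + v_{7}  →  sig = (2; 1,1)
  P = {2,4}:  v_{2} + v_{4} = v_{0} + v_{5}  →  sig = (2; 1,1)
  P = {2,9}:  v_{2} + v_{9} = v_{0} + v_{3}  →  sig = (2; 1,1)
  P = {3,4}:  v_{3} + v_{4} = v_{0} + v_{1}  →  sig = (2; 1,1)
  P = {4,6}:  v_{4} + v_{6} = v_{1} + v_{5}  →  sig = (2; 1,1)
  P = {4,8}:  v_{4} + v_{8} = v_{2} + v_{3}  →  sig = (2; 1,1)
  P = {5,7}:  v_{5} + v_{7} = v_{2} + v_{6}  →  sig = (2; 1,1)
  P = {5,8}:  v_{5} + v_{8} = v_{2} + v_{7}  →  sig = (2; 1,1)
  P = {5,9}:  v_{5} + v_{9} = v_{0} + v_{1}  →  sig = (2; 1,1)
  P = {6,9}:  v_{6} + v_{9} = v_{1} + v_{3}  →  sig = (2; 1,1)
  P = {8,9}:  v_{8} + v_{9} = v_{2} + 3·v_{3}  →  sig = (2; 1,3)
  P = {6,8}:  v_{6} + v_{8} = 2·v_{7}  →  sig = (2; 2)
  P = {7,9}:  v_{7} + v_{9} = 2·v_{3}  →  sig = (2; 2)
  P = {0,8}:  v_{0} + v_{8} = 2·v_{2} + 2·v_{3}  →  sig = (2; 2,2)
  P = {4,9}:  v_{4} + v_{9} = 2·v_{0} + 2·v_{1}  →  sig = (2; 2,2)
  P = {0,1,3}:  v_{0} + v_{1} + v_{3} = v_{9}  →  sig = (3; 1)
  P = {0,1,5}:  v_{0} + v_{1} + v_{5} = v_{4}  →  sig = (3; 1)
  P = {2,3,6}:  v_{2} + v_{3} + v_{6} = v_{7}  →  sig = (3; 1)
  P = {2,3,7}:  v_{2} + v_{3} + v_{7} = v_{8}  →  sig = (3; 1)

Signatures (|P|; sorted positive RHS coefficients), sorted:
    |P|=2: 21 collections, coeffs (), (), (), (), (1,1), (1,1), (1,1), (1,1), (1,1), (1,1), (1,1), (1,1), (1,1), (1,1), (1,1), (1,1), (1,3), (2), (2), (2,2), (2,2)
    |P|=3: 4 collections, coeffs (1), (1), (1), (1)


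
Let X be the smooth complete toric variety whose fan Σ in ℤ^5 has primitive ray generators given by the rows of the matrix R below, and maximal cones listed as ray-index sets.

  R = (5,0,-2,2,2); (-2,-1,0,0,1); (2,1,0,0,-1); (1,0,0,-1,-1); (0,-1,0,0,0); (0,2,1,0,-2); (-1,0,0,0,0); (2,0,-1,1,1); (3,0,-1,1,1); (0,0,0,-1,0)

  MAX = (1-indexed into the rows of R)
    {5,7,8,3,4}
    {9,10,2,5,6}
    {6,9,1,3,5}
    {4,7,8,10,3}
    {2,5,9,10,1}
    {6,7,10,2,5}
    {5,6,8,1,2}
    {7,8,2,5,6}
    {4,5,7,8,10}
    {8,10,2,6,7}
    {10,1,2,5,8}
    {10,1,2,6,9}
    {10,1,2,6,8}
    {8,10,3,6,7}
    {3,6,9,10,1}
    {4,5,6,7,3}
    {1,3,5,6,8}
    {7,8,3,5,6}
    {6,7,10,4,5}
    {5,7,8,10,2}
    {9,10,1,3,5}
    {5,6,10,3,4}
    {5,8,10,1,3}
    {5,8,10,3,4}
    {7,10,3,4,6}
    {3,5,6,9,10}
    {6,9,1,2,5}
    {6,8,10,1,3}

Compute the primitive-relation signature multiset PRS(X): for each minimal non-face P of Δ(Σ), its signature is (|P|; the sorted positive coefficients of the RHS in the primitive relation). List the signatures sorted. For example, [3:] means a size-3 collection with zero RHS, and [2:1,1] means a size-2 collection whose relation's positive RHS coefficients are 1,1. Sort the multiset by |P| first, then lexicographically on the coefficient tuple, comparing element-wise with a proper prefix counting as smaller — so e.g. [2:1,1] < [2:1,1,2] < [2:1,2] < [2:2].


Minimal non-faces — 11 found among 10 rays, 28 max cones:

  {2,3}:  v_{2} + v_{3} = 0 ; sig = [2:]
  {7,9}:  v_{7} + v_{9} = v_{8} ; sig = [2:1]
  {8,9}:  v_{8} + v_{9} = v_{1} ; sig = [2:1]
  {2,4}:  v_{2} + v_{4} = v_{5} + v_{7} + v_{10} ; sig = [2:1,1,1]
  {4,9}:  v_{4} + v_{9} = v_{3} + v_{5} + v_{8} + v_{10} ; sig = [2:1,1,1,1]
  {1,4}:  v_{1} + v_{4} = v_{3} + v_{5} + 2·v_{8} + v_{10} ; sig = [2:1,1,1,2]
  {1,7}:  v_{1} + v_{7} = 2·v_{8} ; sig = [2:2]
  {4,6,8}:  v_{4} + v_{6} + v_{8} = 2·v_{3} + v_{7} ; sig = [3:1,2]
  {3,5,7,10}:  v_{3} + v_{5} + v_{7} + v_{10} = v_{4} ; sig = [4:1]
  {5,6,8,10}:  v_{5} + v_{6} + v_{8} + v_{10} = v_{3} ; sig = [4:1]
  {1,5,6,10}:  v_{1} + v_{5} + v_{6} + v_{10} = v_{3} + v_{9} ; sig = [4:1,1]

Sorted signature multiset PRS(X):
    [2:]
    [2:1]
    [2:1]
    [2:1,1,1]
    [2:1,1,1,1]
    [2:1,1,1,2]
    [2:2]
    [3:1,2]
    [4:1]
    [4:1]
    [4:1,1]


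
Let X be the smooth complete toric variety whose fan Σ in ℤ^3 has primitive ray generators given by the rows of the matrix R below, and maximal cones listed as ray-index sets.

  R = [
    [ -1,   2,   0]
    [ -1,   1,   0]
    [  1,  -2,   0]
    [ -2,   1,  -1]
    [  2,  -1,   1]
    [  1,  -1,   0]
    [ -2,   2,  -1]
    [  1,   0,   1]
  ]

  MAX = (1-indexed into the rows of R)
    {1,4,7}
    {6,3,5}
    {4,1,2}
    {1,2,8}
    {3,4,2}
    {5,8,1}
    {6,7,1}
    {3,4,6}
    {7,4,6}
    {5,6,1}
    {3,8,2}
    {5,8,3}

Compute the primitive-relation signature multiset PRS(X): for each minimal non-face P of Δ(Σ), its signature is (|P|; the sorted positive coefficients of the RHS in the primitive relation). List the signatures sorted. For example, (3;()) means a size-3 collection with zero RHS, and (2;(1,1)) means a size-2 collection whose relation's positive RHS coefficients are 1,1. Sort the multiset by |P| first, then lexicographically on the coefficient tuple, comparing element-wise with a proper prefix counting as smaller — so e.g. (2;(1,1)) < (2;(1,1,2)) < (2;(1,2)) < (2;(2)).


Minimal non-faces — 11 found among 8 rays, 12 max cones:

  P = {1,3}:  v_{1} + v_{3} = 0 — sig = (2;())
  P = {2,6}:  v_{2} + v_{6} = 0 — sig = (2;())
  P = {4,5}:  v_{4} + v_{5} = 0 — sig = (2;())
  P = {2,5}:  v_{2} + v_{5} = v_{8} — sig = (2;(1))
  P = {4,8}:  v_{4} + v_{8} = v_{2} — sig = (2;(1))
  P = {6,8}:  v_{6} + v_{8} = v_{5} — sig = (2;(1))
  P = {7,8}:  v_{7} + v_{8} = v_{1} — sig = (2;(1))
  P = {2,7}:  v_{2} + v_{7} = v_{1} + v_{4} — sig = (2;(1,1))
  P = {3,7}:  v_{3} + v_{7} = v_{4} + v_{6} — sig = (2;(1,1))
  P = {5,7}:  v_{5} + v_{7} = v_{1} + v_{6} — sig = (2;(1,1))
  P = {1,4,6}:  v_{1} + v_{4} + v_{6} = v_{7} — sig = (3;(1))

Signatures (|P|; sorted positive RHS coefficients), sorted:
    |P|=2: 10 collections, coeffs (), (), (), (1), (1), (1), (1), (1,1), (1,1), (1,1)
    |P|=3: 1 collection, coeffs (1)


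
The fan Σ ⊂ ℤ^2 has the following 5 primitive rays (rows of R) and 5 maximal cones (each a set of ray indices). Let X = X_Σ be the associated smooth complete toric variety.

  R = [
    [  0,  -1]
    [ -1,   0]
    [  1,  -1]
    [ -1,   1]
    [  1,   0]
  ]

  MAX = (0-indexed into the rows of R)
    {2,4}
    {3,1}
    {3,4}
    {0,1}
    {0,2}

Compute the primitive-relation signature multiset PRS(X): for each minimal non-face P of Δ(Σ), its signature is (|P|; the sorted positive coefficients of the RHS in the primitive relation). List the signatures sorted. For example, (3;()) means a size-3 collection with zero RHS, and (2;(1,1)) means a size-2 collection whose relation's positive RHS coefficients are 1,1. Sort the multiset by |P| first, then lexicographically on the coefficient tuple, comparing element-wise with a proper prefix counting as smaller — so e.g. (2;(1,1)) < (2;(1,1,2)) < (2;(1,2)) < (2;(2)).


Primitive collections (5):

  {1,4}:  v_{1} + v_{4} = 0 — sig = (2;())
  {2,3}:  v_{2} + v_{3} = 0 — sig = (2;())
  {0,3}:  v_{0} + v_{3} = v_{1} — sig = (2;(1))
  {0,4}:  v_{0} + v_{4} = v_{2} — sig = (2;(1))
  {1,2}:  v_{1} + v_{2} = v_{0} — sig = (2;(1))

Hence PRS(X_Σ) =
    (2;())
    (2;())
    (2;(1))
    (2;(1))
    (2;(1))


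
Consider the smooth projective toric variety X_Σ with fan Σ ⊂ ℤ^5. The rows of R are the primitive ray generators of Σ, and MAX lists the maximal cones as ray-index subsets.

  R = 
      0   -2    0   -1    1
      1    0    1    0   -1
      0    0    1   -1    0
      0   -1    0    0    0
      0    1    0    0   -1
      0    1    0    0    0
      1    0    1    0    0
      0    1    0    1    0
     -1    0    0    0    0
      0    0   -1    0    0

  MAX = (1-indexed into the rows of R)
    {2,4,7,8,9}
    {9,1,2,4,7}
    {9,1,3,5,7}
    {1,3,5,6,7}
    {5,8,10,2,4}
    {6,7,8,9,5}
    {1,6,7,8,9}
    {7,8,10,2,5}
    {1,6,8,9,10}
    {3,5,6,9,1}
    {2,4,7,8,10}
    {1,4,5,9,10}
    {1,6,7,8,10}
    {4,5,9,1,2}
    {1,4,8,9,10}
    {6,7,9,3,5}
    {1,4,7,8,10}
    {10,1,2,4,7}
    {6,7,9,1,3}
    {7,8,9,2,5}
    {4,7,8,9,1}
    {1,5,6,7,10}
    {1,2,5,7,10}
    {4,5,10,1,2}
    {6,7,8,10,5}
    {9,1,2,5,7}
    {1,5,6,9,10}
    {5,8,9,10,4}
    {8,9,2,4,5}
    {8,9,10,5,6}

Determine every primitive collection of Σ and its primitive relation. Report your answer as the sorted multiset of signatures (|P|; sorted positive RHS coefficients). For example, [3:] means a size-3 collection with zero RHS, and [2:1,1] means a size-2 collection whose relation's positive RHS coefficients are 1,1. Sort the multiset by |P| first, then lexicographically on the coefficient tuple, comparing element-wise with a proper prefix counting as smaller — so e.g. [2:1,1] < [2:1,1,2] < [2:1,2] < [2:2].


12 collections generate NE(X_Σ); each relation:

  {4,6}:  v_{4} + v_{6} = 0 ; sig = [2:]
  {2,6}:  v_{2} + v_{6} = v_{5} + v_{7} ; sig = [2:1,1]
  {3,8}:  v_{3} + v_{8} = v_{6} + v_{7} + v_{9} ; sig = [2:1,1,1]
  {3,10}:  v_{3} + v_{10} = v_{1} + v_{5} + v_{6} ; sig = [2:1,1,1]
  {3,4}:  v_{3} + v_{4} = v_{1} + v_{5} + v_{7} + v_{9} ; sig = [2:1,1,1,1]
  {2,3}:  v_{2} + v_{3} = v_{1} + 2·v_{5} + 2·v_{7} + v_{9} ; sig = [2:1,1,2,2]
  {1,5,8}:  v_{1} + v_{5} + v_{8} = 0 ; sig = [3:]
  {7,9,10}:  v_{7} + v_{9} + v_{10} = 0 ; sig = [3:]
  {4,5,7}:  v_{4} + v_{5} + v_{7} = v_{2} ; sig = [3:1]
  {1,2,8}:  v_{1} + v_{2} + v_{8} = v_{4} + v_{7} ; sig = [3:1,1]
  {2,9,10}:  v_{2} + v_{9} + v_{10} = v_{4} + v_{5} ; sig = [3:1,1]
  {1,5,6,7,9}:  v_{1} + v_{5} + v_{6} + v_{7} + v_{9} = v_{3} ; sig = [5:1]

Sorted signature multiset PRS(X):
    [2:]
    [2:1,1]
    [2:1,1,1]
    [2:1,1,1]
    [2:1,1,1,1]
    [2:1,1,2,2]
    [3:]
    [3:]
    [3:1]
    [3:1,1]
    [3:1,1]
    [5:1]


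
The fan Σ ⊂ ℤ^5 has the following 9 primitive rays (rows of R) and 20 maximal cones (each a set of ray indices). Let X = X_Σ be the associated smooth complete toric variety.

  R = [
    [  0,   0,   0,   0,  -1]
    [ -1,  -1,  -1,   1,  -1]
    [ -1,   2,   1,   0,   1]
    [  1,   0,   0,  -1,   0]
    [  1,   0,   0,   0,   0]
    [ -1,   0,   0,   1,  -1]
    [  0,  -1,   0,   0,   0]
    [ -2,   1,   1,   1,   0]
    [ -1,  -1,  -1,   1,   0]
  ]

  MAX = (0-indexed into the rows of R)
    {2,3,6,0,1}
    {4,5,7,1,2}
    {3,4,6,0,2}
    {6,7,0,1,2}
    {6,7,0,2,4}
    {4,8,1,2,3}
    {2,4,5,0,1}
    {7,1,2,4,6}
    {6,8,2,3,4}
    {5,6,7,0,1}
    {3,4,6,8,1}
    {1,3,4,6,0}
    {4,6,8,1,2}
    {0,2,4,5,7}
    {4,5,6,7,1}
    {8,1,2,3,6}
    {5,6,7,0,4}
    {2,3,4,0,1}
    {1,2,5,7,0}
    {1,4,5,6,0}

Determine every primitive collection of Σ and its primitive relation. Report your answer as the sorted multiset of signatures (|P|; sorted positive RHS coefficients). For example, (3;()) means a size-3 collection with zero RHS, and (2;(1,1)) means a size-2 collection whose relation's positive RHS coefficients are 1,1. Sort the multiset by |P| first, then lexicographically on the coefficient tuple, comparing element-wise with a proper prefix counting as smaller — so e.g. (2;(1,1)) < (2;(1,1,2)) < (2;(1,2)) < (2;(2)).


Primitive collections (9):

  P={0,8}:  v_{0} + v_{8} = v_{1}  ⟹  sig = (2;(1))
  P={3,5}:  v_{3} + v_{5} = v_{0}  ⟹  sig = (2;(1))
  P={3,7}:  v_{3} + v_{7} = v_{0} + v_{2} + v_{6}  ⟹  sig = (2;(1,1,1))
  P={5,8}:  v_{5} + v_{8} = 2·v_{1} + v_{2} + v_{4} + v_{6}  ⟹  sig = (2;(1,1,1,2))
  P={7,8}:  v_{7} + v_{8} = 2·v_{1} + 2·v_{2} + v_{4} + 2·v_{6}  ⟹  sig = (2;(1,2,2,2))
  P={2,5,6}:  v_{2} + v_{5} + v_{6} = v_{7}  ⟹  sig = (3;(1))
  P={0,1,4,7}:  v_{0} + v_{1} + v_{4} + v_{7} = 2·v_{5}  ⟹  sig = (4;(2))
  P={1,2,3,4,6}:  v_{1} + v_{2} + v_{3} + v_{4} + v_{6} = 0  ⟹  sig = (5;())
  P={0,1,2,4,6}:  v_{0} + v_{1} + v_{2} + v_{4} + v_{6} = v_{5}  ⟹  sig = (5;(1))

so the primitive-relation signature multiset is
    (2;(1))
    (2;(1))
    (2;(1,1,1))
    (2;(1,1,1,2))
    (2;(1,2,2,2))
    (3;(1))
    (4;(2))
    (5;())
    (5;(1))


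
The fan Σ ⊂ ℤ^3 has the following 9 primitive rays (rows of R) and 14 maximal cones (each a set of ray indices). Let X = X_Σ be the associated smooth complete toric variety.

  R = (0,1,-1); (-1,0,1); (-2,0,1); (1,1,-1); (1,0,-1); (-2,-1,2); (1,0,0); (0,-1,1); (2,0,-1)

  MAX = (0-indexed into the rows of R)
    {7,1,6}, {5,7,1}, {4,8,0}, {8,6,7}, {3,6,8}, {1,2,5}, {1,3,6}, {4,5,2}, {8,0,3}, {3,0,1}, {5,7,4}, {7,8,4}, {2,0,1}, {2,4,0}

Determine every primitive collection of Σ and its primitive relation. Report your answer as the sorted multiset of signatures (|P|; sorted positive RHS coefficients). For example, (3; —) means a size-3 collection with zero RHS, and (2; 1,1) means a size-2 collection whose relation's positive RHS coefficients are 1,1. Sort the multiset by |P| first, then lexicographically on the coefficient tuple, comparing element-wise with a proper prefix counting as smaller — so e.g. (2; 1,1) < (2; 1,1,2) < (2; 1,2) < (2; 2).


Minimal non-faces — 15 found among 9 rays, 14 max cones:

  • {0,7}:  v_{0} + v_{7} = 0 — sig = (2; —)
  • {1,4}:  v_{1} + v_{4} = 0 — sig = (2; —)
  • {2,8}:  v_{2} + v_{8} = 0 — sig = (2; —)
  • {0,5}:  v_{0} + v_{5} = v_{2} — sig = (2; 1)
  • {0,6}:  v_{0} + v_{6} = v_{3} — sig = (2; 1)
  • {1,8}:  v_{1} + v_{8} = v_{6} — sig = (2; 1)
  • {2,6}:  v_{2} + v_{6} = v_{1} — sig = (2; 1)
  • {2,7}:  v_{2} + v_{7} = v_{5} — sig = (2; 1)
  • {3,5}:  v_{3} + v_{5} = v_{1} — sig = (2; 1)
  • {3,7}:  v_{3} + v_{7} = v_{6} — sig = (2; 1)
  • {4,6}:  v_{4} + v_{6} = v_{8} — sig = (2; 1)
  • {5,8}:  v_{5} + v_{8} = v_{7} — sig = (2; 1)
  • {2,3}:  v_{2} + v_{3} = v_{0} + v_{1} — sig = (2; 1,1)
  • {3,4}:  v_{3} + v_{4} = v_{0} + v_{8} — sig = (2; 1,1)
  • {5,6}:  v_{5} + v_{6} = v_{1} + v_{7} — sig = (2; 1,1)

Sorted signature multiset PRS(X):
    |P|=2: 15 collections, coeffs (), (), (), (1), (1), (1), (1), (1), (1), (1), (1), (1), (1,1), (1,1), (1,1)
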